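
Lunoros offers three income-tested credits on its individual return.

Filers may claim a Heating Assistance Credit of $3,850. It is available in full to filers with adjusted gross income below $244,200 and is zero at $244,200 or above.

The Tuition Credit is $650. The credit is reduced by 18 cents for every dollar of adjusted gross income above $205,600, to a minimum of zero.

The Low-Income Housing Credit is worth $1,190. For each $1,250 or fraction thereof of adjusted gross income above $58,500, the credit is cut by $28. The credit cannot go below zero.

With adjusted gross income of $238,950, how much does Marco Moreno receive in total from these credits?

$3,850

Heating Assistance Credit: $238,950 is below the $244,200 cutoff, so the full $3,850 applies.
Tuition Credit: 18% of the $33,350 excess over $205,600 is $6,003 ≥ base, so the credit is $0.
Low-Income Housing Credit: income exceeds $58,500 by $180,450 → 145 increments × $28 = $4,060 ≥ base, so the credit is $0.
Total: $3,850 + $0 + $0 = $3,850.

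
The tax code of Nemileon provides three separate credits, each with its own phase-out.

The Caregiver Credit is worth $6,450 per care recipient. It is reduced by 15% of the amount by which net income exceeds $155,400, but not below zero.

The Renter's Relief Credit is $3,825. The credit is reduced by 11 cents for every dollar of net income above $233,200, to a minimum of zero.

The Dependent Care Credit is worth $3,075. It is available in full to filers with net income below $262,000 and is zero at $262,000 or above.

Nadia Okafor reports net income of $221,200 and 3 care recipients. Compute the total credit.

Caregiver Credit: base = 3 × $6,450 = $19,350. 15% of the $65,800 excess over $155,400 is $9,870; credit = $19,350 − $9,870 = $9,480.
Renter's Relief Credit: $221,200 is at or below the $233,200 threshold, so the full $3,825 applies.
Dependent Care Credit: $221,200 is below the $262,000 cutoff, so the full $3,075 applies.
Total: $9,480 + $3,825 + $3,075 = $16,380.

$16,380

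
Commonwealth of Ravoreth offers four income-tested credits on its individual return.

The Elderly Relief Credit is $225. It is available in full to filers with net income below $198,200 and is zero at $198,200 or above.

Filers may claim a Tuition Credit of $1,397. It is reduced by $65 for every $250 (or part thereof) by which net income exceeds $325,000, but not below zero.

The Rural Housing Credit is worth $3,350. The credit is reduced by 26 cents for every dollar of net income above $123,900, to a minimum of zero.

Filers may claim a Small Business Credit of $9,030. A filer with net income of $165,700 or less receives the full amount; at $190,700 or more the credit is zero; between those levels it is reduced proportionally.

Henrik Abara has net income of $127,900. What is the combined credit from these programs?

Elderly Relief Credit: $127,900 is below the $198,200 cutoff, so the full $225 applies.
Tuition Credit: $127,900 is at or below the $325,000 threshold, so the full $1,397 applies.
Rural Housing Credit: 26% of the $4,000 excess over $123,900 is $1,040; credit = $3,350 − $1,040 = $2,310.
Small Business Credit: $127,900 is at or below the $165,700 threshold, so the full $9,030 applies.
Total: $225 + $1,397 + $2,310 + $9,030 = $12,962.

$12,962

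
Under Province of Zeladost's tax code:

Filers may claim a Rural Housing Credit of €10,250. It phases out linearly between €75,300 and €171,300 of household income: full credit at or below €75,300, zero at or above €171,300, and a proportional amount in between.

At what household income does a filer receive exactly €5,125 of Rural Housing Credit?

€123,300

€5,125 is 5,125/10,250 of the full €10,250, so 5,125/10,250 of the €96,000 range has been used: income = €75,300 + €96,000 × 5,125/10,250 = €123,300.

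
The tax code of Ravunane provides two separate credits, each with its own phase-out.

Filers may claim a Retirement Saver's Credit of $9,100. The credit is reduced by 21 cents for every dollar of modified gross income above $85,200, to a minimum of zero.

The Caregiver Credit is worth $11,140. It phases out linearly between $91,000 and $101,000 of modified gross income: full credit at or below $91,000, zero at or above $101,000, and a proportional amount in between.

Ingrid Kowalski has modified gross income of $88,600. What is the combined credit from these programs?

$19,526

Retirement Saver's Credit: 21% of the $3,400 excess over $85,200 is $714; credit = $9,100 − $714 = $8,386.
Caregiver Credit: $88,600 is at or below the $91,000 threshold, so the full $11,140 applies.
Total: $8,386 + $11,140 = $19,526.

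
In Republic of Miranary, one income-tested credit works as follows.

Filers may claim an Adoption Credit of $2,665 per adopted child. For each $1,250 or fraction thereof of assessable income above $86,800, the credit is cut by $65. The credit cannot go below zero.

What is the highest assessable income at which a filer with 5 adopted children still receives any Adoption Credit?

$341,800

Full credit = 5 × $2,665 = $13,325.
After 204 increments the reduction is 204 × $65 = $13,260, leaving $65; one more increment wipes it out. Increment 204 ends at excess 204 × $1,250 = $255,000, so the highest qualifying income is $86,800 + $255,000 = $341,800.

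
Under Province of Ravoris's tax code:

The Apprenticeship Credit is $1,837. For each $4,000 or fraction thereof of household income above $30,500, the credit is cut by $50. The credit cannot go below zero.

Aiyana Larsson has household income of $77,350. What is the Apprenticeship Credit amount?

$1,237

Apprenticeship Credit: income exceeds $30,500 by $46,850, which is 12 full-or-partial $4,000 increments; reduction = 12 × $50 = $600, leaving $1,237.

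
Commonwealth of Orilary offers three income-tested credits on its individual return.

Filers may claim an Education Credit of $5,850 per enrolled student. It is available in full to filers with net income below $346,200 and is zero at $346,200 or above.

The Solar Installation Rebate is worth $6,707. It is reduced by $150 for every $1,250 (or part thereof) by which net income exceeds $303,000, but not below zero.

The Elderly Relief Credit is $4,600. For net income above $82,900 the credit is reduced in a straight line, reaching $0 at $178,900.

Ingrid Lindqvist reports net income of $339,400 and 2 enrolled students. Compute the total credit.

$13,907

Education Credit: base = 2 × $5,850 = $11,700. $339,400 is below the $346,200 cutoff, so the full $11,700 applies.
Solar Installation Rebate: income exceeds $303,000 by $36,400, which is 30 full-or-partial $1,250 increments; reduction = 30 × $150 = $4,500, leaving $2,207.
Elderly Relief Credit: $339,400 is at or above $178,900, so the credit is $0.
Total: $11,700 + $2,207 + $0 = $13,907.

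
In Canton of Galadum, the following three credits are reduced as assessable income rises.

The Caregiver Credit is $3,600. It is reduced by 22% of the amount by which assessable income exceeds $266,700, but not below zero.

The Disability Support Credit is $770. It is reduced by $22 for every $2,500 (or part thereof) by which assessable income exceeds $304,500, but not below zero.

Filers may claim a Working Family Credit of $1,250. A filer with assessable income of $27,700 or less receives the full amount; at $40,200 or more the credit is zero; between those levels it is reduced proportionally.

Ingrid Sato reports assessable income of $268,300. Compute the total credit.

Caregiver Credit: 22% of the $1,600 excess over $266,700 is $352; credit = $3,600 − $352 = $3,248.
Disability Support Credit: $268,300 is at or below the $304,500 threshold, so the full $770 applies.
Working Family Credit: $268,300 is at or above $40,200, so the credit is $0.
Total: $3,248 + $770 + $0 = $4,018.

$4,018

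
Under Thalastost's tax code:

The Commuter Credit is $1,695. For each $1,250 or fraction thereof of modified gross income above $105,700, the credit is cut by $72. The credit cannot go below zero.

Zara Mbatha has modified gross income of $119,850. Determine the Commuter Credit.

Commuter Credit: income exceeds $105,700 by $14,150, which is 12 full-or-partial $1,250 increments; reduction = 12 × $72 = $864, leaving $831.

$831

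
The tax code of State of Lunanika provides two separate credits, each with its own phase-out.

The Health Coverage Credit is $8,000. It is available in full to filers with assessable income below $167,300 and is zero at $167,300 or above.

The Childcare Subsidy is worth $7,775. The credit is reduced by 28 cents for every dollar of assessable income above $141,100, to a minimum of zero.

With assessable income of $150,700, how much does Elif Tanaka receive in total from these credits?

$13,087

Health Coverage Credit: $150,700 is below the $167,300 cutoff, so the full $8,000 applies.
Childcare Subsidy: 28% of the $9,600 excess over $141,100 is $2,688; credit = $7,775 − $2,688 = $5,087.
Total: $8,000 + $5,087 = $13,087.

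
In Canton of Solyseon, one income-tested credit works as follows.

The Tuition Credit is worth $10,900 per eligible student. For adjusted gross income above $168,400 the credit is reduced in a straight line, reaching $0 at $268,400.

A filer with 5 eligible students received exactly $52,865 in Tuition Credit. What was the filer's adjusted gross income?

$171,400

Full credit = 5 × $10,900 = $54,500.
$52,865 is 52,865/54,500 of the full $54,500, so 1,635/54,500 of the $100,000 range has been used: income = $168,400 + $100,000 × 1,635/54,500 = $171,400.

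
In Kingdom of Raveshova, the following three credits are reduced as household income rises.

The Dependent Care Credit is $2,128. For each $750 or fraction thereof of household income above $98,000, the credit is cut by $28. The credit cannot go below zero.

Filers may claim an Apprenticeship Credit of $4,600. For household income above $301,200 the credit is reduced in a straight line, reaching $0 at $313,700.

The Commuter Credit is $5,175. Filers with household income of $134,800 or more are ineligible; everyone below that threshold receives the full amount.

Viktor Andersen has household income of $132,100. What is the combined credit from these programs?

Dependent Care Credit: income exceeds $98,000 by $34,100, which is 46 full-or-partial $750 increments; reduction = 46 × $28 = $1,288, leaving $840.
Apprenticeship Credit: $132,100 is at or below the $301,200 threshold, so the full $4,600 applies.
Commuter Credit: $132,100 is below the $134,800 cutoff, so the full $5,175 applies.
Total: $840 + $4,600 + $5,175 = $10,615.

$10,615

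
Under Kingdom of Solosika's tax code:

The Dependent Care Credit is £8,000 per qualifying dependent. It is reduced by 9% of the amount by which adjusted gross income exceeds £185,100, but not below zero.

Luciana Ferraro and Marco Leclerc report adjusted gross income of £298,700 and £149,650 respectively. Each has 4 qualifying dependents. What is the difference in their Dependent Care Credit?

£10,224

Luciana (£298,700): Dependent Care Credit: base = 4 × £8,000 = £32,000. 9% of the £113,600 excess over £185,100 is £10,224; credit = £32,000 − £10,224 = £21,776.
Marco (£149,650): Dependent Care Credit: base = 4 × £8,000 = £32,000. £149,650 is at or below the £185,100 threshold, so the full £32,000 applies.
Difference: |£21,776 − £32,000| = £10,224.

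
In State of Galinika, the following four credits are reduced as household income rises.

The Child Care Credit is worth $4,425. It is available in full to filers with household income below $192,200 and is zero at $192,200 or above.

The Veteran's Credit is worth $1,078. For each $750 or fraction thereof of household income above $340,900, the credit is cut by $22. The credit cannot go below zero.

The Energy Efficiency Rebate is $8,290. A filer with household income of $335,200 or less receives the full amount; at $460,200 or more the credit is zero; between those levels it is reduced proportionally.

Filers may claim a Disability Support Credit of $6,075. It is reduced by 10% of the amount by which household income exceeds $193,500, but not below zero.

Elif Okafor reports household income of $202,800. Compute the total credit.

$14,513

Child Care Credit: $202,800 meets or exceeds the $192,200 cutoff, so the credit is $0.
Veteran's Credit: $202,800 is at or below the $340,900 threshold, so the full $1,078 applies.
Energy Efficiency Rebate: $202,800 is at or below the $335,200 threshold, so the full $8,290 applies.
Disability Support Credit: 10% of the $9,300 excess over $193,500 is $930; credit = $6,075 − $930 = $5,145.
Total: $0 + $1,078 + $8,290 + $5,145 = $14,513.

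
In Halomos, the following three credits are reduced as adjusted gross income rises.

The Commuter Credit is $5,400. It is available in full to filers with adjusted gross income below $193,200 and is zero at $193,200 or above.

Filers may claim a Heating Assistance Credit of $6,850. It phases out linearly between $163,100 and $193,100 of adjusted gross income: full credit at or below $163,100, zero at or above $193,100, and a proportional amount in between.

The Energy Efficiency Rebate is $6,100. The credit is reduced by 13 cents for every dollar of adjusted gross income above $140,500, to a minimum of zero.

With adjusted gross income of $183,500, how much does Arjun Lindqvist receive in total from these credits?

$8,102

Commuter Credit: $183,500 is below the $193,200 cutoff, so the full $5,400 applies.
Heating Assistance Credit: $183,500 is $20,400 into a $30,000 phase-out range, leaving 9,600/30,000 of the credit: $6,850 × 9,600/30,000 = $2,192.
Energy Efficiency Rebate: 13% of the $43,000 excess over $140,500 is $5,590; credit = $6,100 − $5,590 = $510.
Total: $5,400 + $2,192 + $510 = $8,102.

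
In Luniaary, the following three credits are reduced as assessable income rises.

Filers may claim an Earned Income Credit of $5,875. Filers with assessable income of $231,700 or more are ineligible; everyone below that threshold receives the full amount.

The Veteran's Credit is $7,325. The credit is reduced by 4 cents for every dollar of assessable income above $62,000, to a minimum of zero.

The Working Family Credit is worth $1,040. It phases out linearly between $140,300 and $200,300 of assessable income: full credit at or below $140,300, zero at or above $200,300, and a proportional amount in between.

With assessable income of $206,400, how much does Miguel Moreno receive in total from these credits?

Earned Income Credit: $206,400 is below the $231,700 cutoff, so the full $5,875 applies.
Veteran's Credit: 4% of the $144,400 excess over $62,000 is $5,776; credit = $7,325 − $5,776 = $1,549.
Working Family Credit: $206,400 is at or above $200,300, so the credit is $0.
Total: $5,875 + $1,549 + $0 = $7,424.

$7,424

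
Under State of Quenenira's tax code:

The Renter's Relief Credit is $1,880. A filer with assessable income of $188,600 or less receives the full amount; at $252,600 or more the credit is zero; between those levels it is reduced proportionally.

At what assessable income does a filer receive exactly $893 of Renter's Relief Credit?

$893 is 893/1,880 of the full $1,880, so 987/1,880 of the $64,000 range has been used: income = $188,600 + $64,000 × 987/1,880 = $222,200.

$222,200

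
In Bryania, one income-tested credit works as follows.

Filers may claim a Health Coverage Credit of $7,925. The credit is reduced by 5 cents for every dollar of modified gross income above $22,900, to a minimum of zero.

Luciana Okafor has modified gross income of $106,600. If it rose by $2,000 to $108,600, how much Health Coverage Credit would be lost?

$100

At $106,600 — 5% of the $83,700 excess over $22,900 is $4,185; credit = $7,925 − $4,185 = $3,740.
At $108,600 — 5% of the $85,700 excess over $22,900 is $4,285; credit = $7,925 − $4,285 = $3,640.
Lost: $3,740 − $3,640 = $100.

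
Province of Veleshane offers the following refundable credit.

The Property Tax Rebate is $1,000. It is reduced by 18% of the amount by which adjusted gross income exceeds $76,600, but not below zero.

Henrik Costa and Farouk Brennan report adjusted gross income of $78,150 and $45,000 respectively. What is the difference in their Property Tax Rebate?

Henrik ($78,150): Property Tax Rebate: 18% of the $1,550 excess over $76,600 is $279; credit = $1,000 − $279 = $721.
Farouk ($45,000): Property Tax Rebate: $45,000 is at or below the $76,600 threshold, so the full $1,000 applies.
Difference: |$721 − $1,000| = $279.

$279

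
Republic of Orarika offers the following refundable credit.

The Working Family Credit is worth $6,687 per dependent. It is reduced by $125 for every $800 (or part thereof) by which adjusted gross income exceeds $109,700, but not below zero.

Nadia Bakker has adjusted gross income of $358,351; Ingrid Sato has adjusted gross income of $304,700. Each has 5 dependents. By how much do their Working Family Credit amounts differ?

Nadia ($358,351): Working Family Credit: base = 5 × $6,687 = $33,435. income exceeds $109,700 by $248,651 → 311 increments × $125 = $38,875 ≥ base, so the credit is $0.
Ingrid ($304,700): Working Family Credit: base = 5 × $6,687 = $33,435. income exceeds $109,700 by $195,000, which is 244 full-or-partial $800 increments; reduction = 244 × $125 = $30,500, leaving $2,935.
Difference: |$0 − $2,935| = $2,935.

$2,935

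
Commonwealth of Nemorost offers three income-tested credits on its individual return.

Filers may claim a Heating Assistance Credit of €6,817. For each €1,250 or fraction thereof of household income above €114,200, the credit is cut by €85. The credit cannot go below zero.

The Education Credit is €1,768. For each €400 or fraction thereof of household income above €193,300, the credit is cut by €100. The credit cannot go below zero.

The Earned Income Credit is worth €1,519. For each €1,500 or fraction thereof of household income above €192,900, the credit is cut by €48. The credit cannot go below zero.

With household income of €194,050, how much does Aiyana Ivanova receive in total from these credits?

€4,416

Heating Assistance Credit: income exceeds €114,200 by €79,850, which is 64 full-or-partial €1,250 increments; reduction = 64 × €85 = €5,440, leaving €1,377.
Education Credit: income exceeds €193,300 by €750, which is 2 full-or-partial €400 increments; reduction = 2 × €100 = €200, leaving €1,568.
Earned Income Credit: income exceeds €192,900 by €1,150, which is 1 full-or-partial €1,500 increment; reduction = 1 × €48 = €48, leaving €1,471.
Total: €1,377 + €1,568 + €1,471 = €4,416.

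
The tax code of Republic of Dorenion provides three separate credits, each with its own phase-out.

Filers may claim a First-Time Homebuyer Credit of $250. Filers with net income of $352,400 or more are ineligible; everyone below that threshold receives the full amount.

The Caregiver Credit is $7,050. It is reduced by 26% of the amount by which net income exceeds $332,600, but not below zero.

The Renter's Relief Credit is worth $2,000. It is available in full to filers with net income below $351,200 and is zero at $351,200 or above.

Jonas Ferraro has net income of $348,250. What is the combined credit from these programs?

$5,231

First-Time Homebuyer Credit: $348,250 is below the $352,400 cutoff, so the full $250 applies.
Caregiver Credit: 26% of the $15,650 excess over $332,600 is $4,069; credit = $7,050 − $4,069 = $2,981.
Renter's Relief Credit: $348,250 is below the $351,200 cutoff, so the full $2,000 applies.
Total: $250 + $2,981 + $2,000 = $5,231.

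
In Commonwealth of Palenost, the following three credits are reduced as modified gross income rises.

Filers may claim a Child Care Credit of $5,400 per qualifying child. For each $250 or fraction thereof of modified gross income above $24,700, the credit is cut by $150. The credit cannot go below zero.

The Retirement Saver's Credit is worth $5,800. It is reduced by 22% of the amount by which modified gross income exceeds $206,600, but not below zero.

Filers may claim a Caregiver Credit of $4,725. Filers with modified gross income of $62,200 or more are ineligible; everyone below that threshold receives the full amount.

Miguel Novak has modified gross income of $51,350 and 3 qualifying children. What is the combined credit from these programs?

Child Care Credit: base = 3 × $5,400 = $16,200. income exceeds $24,700 by $26,650, which is 107 full-or-partial $250 increments; reduction = 107 × $150 = $16,050, leaving $150.
Retirement Saver's Credit: $51,350 is at or below the $206,600 threshold, so the full $5,800 applies.
Caregiver Credit: $51,350 is below the $62,200 cutoff, so the full $4,725 applies.
Total: $150 + $5,800 + $4,725 = $10,675.

$10,675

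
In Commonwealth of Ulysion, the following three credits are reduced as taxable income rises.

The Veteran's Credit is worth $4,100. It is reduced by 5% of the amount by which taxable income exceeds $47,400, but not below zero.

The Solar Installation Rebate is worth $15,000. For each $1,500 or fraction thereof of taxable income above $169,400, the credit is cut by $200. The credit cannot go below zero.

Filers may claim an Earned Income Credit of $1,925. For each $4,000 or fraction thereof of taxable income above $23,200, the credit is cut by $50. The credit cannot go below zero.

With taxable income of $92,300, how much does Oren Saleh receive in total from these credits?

Veteran's Credit: 5% of the $44,900 excess over $47,400 is $2,245; credit = $4,100 − $2,245 = $1,855.
Solar Installation Rebate: $92,300 is at or below the $169,400 threshold, so the full $15,000 applies.
Earned Income Credit: income exceeds $23,200 by $69,100, which is 18 full-or-partial $4,000 increments; reduction = 18 × $50 = $900, leaving $1,025.
Total: $1,855 + $15,000 + $1,025 = $17,880.

$17,880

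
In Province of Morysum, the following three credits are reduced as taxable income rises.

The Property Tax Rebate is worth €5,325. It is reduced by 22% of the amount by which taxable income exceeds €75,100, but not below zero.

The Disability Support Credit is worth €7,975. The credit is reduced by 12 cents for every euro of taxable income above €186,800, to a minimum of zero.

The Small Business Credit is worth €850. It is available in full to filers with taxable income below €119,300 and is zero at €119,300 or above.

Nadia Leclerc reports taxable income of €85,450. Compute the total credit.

€11,873

Property Tax Rebate: 22% of the €10,350 excess over €75,100 is €2,277; credit = €5,325 − €2,277 = €3,048.
Disability Support Credit: €85,450 is at or below the €186,800 threshold, so the full €7,975 applies.
Small Business Credit: €85,450 is below the €119,300 cutoff, so the full €850 applies.
Total: €3,048 + €7,975 + €850 = €11,873.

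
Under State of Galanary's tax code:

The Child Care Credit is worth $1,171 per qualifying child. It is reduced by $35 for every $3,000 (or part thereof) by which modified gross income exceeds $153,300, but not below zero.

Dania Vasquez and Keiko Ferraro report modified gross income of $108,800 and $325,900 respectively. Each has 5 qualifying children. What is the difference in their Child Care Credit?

Dania ($108,800): Child Care Credit: base = 5 × $1,171 = $5,855. $108,800 is at or below the $153,300 threshold, so the full $5,855 applies.
Keiko ($325,900): Child Care Credit: base = 5 × $1,171 = $5,855. income exceeds $153,300 by $172,600, which is 58 full-or-partial $3,000 increments; reduction = 58 × $35 = $2,030, leaving $3,825.
Difference: |$5,855 − $3,825| = $2,030.

$2,030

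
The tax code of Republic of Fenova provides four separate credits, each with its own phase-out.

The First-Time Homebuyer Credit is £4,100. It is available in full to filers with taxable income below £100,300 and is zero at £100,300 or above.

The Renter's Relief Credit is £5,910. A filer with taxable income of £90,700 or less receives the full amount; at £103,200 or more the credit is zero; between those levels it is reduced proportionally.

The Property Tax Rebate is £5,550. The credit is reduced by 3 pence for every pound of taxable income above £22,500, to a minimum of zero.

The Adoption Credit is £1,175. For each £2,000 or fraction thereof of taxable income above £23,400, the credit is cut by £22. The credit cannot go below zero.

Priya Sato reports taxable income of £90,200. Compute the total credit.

First-Time Homebuyer Credit: £90,200 is below the £100,300 cutoff, so the full £4,100 applies.
Renter's Relief Credit: £90,200 is at or below the £90,700 threshold, so the full £5,910 applies.
Property Tax Rebate: 3% of the £67,700 excess over £22,500 is £2,031; credit = £5,550 − £2,031 = £3,519.
Adoption Credit: income exceeds £23,400 by £66,800, which is 34 full-or-partial £2,000 increments; reduction = 34 × £22 = £748, leaving £427.
Total: £4,100 + £5,910 + £3,519 + £427 = £13,956.

£13,956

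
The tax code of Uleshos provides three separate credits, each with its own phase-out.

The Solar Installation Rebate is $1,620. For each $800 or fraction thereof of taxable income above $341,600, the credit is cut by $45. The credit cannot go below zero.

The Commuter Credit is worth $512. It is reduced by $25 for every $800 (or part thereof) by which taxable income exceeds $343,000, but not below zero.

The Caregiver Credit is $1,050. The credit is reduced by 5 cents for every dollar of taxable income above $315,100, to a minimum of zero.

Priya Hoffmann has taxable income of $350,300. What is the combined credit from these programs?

Solar Installation Rebate: income exceeds $341,600 by $8,700, which is 11 full-or-partial $800 increments; reduction = 11 × $45 = $495, leaving $1,125.
Commuter Credit: income exceeds $343,000 by $7,300, which is 10 full-or-partial $800 increments; reduction = 10 × $25 = $250, leaving $262.
Caregiver Credit: 5% of the $35,200 excess over $315,100 is $1,760 ≥ base, so the credit is $0.
Total: $1,125 + $262 + $0 = $1,387.

$1,387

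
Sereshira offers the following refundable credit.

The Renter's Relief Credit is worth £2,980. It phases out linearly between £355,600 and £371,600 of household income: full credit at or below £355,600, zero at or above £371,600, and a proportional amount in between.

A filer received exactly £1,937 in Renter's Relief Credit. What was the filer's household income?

£1,937 is 1,937/2,980 of the full £2,980, so 1,043/2,980 of the £16,000 range has been used: income = £355,600 + £16,000 × 1,043/2,980 = £361,200.

£361,200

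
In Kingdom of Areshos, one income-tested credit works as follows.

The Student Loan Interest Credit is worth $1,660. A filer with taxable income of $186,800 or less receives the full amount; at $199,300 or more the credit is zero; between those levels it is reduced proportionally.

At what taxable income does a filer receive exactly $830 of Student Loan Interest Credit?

$830 is 830/1,660 of the full $1,660, so 830/1,660 of the $12,500 range has been used: income = $186,800 + $12,500 × 830/1,660 = $193,050.

$193,050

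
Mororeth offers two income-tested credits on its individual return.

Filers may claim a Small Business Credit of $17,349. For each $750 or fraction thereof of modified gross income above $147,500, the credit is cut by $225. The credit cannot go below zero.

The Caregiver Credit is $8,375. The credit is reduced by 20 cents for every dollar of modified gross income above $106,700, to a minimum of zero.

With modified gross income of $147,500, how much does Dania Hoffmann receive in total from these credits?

Small Business Credit: $147,500 is at or below the $147,500 threshold, so the full $17,349 applies.
Caregiver Credit: 20% of the $40,800 excess over $106,700 is $8,160; credit = $8,375 − $8,160 = $215.
Total: $17,349 + $215 = $17,564.

$17,564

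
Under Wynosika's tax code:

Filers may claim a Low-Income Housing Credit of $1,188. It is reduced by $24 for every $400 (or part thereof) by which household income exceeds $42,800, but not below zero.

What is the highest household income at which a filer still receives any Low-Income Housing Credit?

$62,400

After 49 increments the reduction is 49 × $24 = $1,176, leaving $12; one more increment wipes it out. Increment 49 ends at excess 49 × $400 = $19,600, so the highest qualifying income is $42,800 + $19,600 = $62,400.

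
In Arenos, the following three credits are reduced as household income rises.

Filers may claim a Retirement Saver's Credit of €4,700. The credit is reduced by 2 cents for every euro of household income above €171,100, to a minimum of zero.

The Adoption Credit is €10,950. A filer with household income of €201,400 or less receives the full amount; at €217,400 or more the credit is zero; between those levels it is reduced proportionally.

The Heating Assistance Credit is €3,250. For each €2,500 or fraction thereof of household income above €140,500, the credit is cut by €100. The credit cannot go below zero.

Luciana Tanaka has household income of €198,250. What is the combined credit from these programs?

Retirement Saver's Credit: 2% of the €27,150 excess over €171,100 is €543; credit = €4,700 − €543 = €4,157.
Adoption Credit: €198,250 is at or below the €201,400 threshold, so the full €10,950 applies.
Heating Assistance Credit: income exceeds €140,500 by €57,750, which is 24 full-or-partial €2,500 increments; reduction = 24 × €100 = €2,400, leaving €850.
Total: €4,157 + €10,950 + €850 = €15,957.

€15,957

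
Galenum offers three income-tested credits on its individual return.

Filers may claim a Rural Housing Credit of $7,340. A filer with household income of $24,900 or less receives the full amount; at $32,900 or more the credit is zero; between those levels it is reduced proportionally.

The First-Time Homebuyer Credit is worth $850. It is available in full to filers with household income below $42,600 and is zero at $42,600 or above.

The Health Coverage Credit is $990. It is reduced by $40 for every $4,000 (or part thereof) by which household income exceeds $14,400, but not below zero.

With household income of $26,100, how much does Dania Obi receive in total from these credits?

$7,959

Rural Housing Credit: $26,100 is $1,200 into a $8,000 phase-out range, leaving 6,800/8,000 of the credit: $7,340 × 6,800/8,000 = $6,239.
First-Time Homebuyer Credit: $26,100 is below the $42,600 cutoff, so the full $850 applies.
Health Coverage Credit: income exceeds $14,400 by $11,700, which is 3 full-or-partial $4,000 increments; reduction = 3 × $40 = $120, leaving $870.
Total: $6,239 + $850 + $870 = $7,959.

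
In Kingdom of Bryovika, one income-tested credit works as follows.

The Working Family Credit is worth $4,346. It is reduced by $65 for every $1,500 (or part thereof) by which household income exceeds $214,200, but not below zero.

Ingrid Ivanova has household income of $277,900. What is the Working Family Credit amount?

Working Family Credit: income exceeds $214,200 by $63,700, which is 43 full-or-partial $1,500 increments; reduction = 43 × $65 = $2,795, leaving $1,551.

$1,551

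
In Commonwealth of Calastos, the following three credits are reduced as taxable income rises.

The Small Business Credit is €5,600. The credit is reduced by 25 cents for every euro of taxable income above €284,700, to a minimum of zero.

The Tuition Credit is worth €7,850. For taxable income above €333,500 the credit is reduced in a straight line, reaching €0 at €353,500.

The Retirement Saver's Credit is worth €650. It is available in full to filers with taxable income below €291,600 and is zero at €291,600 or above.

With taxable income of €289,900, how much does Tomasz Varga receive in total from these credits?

€12,800

Small Business Credit: 25% of the €5,200 excess over €284,700 is €1,300; credit = €5,600 − €1,300 = €4,300.
Tuition Credit: €289,900 is at or below the €333,500 threshold, so the full €7,850 applies.
Retirement Saver's Credit: €289,900 is below the €291,600 cutoff, so the full €650 applies.
Total: €4,300 + €7,850 + €650 = €12,800.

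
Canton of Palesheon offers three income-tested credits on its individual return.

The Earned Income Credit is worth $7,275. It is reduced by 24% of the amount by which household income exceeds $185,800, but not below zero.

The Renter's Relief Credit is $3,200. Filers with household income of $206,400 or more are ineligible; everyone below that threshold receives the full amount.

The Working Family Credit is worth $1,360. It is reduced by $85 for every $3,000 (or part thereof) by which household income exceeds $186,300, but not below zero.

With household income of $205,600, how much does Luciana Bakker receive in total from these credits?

$6,488

Earned Income Credit: 24% of the $19,800 excess over $185,800 is $4,752; credit = $7,275 − $4,752 = $2,523.
Renter's Relief Credit: $205,600 is below the $206,400 cutoff, so the full $3,200 applies.
Working Family Credit: income exceeds $186,300 by $19,300, which is 7 full-or-partial $3,000 increments; reduction = 7 × $85 = $595, leaving $765.
Total: $2,523 + $3,200 + $765 = $6,488.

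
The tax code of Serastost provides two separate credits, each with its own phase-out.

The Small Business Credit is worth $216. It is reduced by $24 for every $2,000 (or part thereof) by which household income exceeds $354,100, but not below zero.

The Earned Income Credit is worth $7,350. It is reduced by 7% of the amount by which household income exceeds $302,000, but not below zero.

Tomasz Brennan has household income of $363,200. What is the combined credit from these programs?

Small Business Credit: income exceeds $354,100 by $9,100, which is 5 full-or-partial $2,000 increments; reduction = 5 × $24 = $120, leaving $96.
Earned Income Credit: 7% of the $61,200 excess over $302,000 is $4,284; credit = $7,350 − $4,284 = $3,066.
Total: $96 + $3,066 = $3,162.

$3,162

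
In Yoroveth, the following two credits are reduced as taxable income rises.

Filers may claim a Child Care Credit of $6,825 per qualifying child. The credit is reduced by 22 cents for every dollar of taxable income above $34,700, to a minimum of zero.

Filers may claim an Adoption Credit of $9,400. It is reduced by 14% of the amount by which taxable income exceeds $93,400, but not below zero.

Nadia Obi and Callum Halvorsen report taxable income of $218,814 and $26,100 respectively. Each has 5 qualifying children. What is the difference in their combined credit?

$43,525

Nadia ($218,814): Child Care Credit: base = 5 × $6,825 = $34,125. 22% of the $184,114 excess over $34,700 is $40,505.08 ≥ base, so the credit is $0. Adoption Credit: 14% of the $125,414 excess over $93,400 is $17,557.96 ≥ base, so the credit is $0. total $0 + $0 = $0
Callum ($26,100): Child Care Credit: base = 5 × $6,825 = $34,125. $26,100 is at or below the $34,700 threshold, so the full $34,125 applies. Adoption Credit: $26,100 is at or below the $93,400 threshold, so the full $9,400 applies. total $34,125 + $9,400 = $43,525
Difference: |$0 − $43,525| = $43,525.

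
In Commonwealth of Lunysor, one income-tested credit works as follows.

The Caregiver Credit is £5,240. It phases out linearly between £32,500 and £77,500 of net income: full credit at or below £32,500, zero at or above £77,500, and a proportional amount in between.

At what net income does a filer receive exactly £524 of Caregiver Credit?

£73,000

£524 is 524/5,240 of the full £5,240, so 4,716/5,240 of the £45,000 range has been used: income = £32,500 + £45,000 × 4,716/5,240 = £73,000.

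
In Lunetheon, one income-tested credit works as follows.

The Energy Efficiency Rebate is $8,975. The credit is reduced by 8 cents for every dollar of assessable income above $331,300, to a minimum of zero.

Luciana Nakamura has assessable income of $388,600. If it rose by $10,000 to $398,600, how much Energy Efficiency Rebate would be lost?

$800

At $388,600 — 8% of the $57,300 excess over $331,300 is $4,584; credit = $8,975 − $4,584 = $4,391.
At $398,600 — 8% of the $67,300 excess over $331,300 is $5,384; credit = $8,975 − $5,384 = $3,591.
Lost: $4,391 − $3,591 = $800.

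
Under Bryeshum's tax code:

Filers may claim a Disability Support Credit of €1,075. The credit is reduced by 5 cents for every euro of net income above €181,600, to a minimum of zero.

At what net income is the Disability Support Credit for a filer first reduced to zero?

€203,100

The credit falls by 5% of each euro above €181,600, so it reaches zero when the excess is €1,075 / 5% = €21,500: income = €181,600 + €21,500 = €203,100.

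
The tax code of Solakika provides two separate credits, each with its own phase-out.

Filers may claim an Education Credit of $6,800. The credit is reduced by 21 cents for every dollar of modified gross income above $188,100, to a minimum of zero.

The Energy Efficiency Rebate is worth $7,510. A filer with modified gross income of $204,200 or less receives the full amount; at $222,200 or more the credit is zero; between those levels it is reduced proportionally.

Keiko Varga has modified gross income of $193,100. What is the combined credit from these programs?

Education Credit: 21% of the $5,000 excess over $188,100 is $1,050; credit = $6,800 − $1,050 = $5,750.
Energy Efficiency Rebate: $193,100 is at or below the $204,200 threshold, so the full $7,510 applies.
Total: $5,750 + $7,510 = $13,260.

$13,260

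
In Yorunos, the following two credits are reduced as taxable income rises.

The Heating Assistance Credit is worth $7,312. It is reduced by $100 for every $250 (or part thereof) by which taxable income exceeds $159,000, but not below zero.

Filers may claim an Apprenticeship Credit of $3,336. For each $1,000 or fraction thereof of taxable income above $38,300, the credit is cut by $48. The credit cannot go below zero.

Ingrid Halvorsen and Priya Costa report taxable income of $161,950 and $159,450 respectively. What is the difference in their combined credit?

Ingrid ($161,950): Heating Assistance Credit: income exceeds $159,000 by $2,950, which is 12 full-or-partial $250 increments; reduction = 12 × $100 = $1,200, leaving $6,112. Apprenticeship Credit: income exceeds $38,300 by $123,650 → 124 increments × $48 = $5,952 ≥ base, so the credit is $0. total $6,112 + $0 = $6,112
Priya ($159,450): Heating Assistance Credit: income exceeds $159,000 by $450, which is 2 full-or-partial $250 increments; reduction = 2 × $100 = $200, leaving $7,112. Apprenticeship Credit: income exceeds $38,300 by $121,150 → 122 increments × $48 = $5,856 ≥ base, so the credit is $0. total $7,112 + $0 = $7,112
Difference: |$6,112 − $7,112| = $1,000.

$1,000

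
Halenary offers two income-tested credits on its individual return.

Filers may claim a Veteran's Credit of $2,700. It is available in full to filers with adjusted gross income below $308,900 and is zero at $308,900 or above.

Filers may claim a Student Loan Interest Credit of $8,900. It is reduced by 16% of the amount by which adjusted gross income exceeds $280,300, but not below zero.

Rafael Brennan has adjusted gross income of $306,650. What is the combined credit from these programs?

$7,384

Veteran's Credit: $306,650 is below the $308,900 cutoff, so the full $2,700 applies.
Student Loan Interest Credit: 16% of the $26,350 excess over $280,300 is $4,216; credit = $8,900 − $4,216 = $4,684.
Total: $2,700 + $4,684 = $7,384.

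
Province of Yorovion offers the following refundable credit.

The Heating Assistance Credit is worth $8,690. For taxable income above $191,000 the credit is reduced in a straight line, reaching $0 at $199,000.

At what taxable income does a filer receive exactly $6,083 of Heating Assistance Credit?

$193,400

$6,083 is 6,083/8,690 of the full $8,690, so 2,607/8,690 of the $8,000 range has been used: income = $191,000 + $8,000 × 2,607/8,690 = $193,400.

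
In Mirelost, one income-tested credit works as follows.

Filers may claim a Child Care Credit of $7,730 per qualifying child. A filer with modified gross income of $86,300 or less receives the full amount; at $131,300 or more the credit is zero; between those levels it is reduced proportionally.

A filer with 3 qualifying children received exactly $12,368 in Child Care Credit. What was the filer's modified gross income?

Full credit = 3 × $7,730 = $23,190.
$12,368 is 12,368/23,190 of the full $23,190, so 10,822/23,190 of the $45,000 range has been used: income = $86,300 + $45,000 × 10,822/23,190 = $107,300.

$107,300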